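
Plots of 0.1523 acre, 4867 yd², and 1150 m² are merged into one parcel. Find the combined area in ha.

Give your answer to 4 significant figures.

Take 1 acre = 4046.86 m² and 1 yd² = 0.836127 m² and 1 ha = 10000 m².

0.5836 ha

0.1523 acre × 4046.86 = 616.337 m²
4867 yd² × 0.836127 = 4069.43 m²
1150 m² (already m²)
Sum: 616.337 + 4069.43 + 1150 = 5835.77 m²
In ha: 5835.77 / 10000 = 0.583577 ha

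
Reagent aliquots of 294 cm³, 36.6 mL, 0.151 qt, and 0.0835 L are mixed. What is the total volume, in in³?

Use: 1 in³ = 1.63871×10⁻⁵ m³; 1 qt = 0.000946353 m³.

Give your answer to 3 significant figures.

294 cm³ × 10⁻⁶ = 2.94×10⁻⁴ m³
36.6 mL × 10⁻⁶ = 3.66×10⁻⁵ m³
0.151 qt × 0.000946353 = 1.42899×10⁻⁴ m³
0.0835 L × 0.001 = 8.35×10⁻⁵ m³
Total: 2.94×10⁻⁴ + 3.66×10⁻⁵ + 1.42899×10⁻⁴ + 8.35×10⁻⁵ = 5.56999×10⁻⁴ m³
In in³: 5.56999×10⁻⁴ / 1.63871×10⁻⁵ = 33.9901 in³

34.0 in³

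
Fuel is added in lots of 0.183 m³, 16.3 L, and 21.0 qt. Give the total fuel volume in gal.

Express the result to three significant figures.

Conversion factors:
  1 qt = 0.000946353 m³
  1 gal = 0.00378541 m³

57.9 gal

0.183 m³ (already m³)
16.3 L × 0.001 = 0.0163 m³
21.0 qt × 0.000946353 = 0.0198734 m³
Sum: 0.183 + 0.0163 + 0.0198734 = 0.219173 m³
In gal: 0.219173 / 0.00378541 = 57.8994 gal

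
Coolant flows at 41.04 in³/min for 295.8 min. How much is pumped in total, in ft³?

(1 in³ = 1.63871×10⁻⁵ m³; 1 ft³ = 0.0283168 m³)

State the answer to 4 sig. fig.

7.025 ft³

41.04 in³/min → 1.12088×10⁻⁵ m³/s
295.8 min → 17748 s
V = Q × t = 1.12088×10⁻⁵ × 17748 = 0.198934 m³
In ft³: 0.198934 / 0.0283168 = 7.0253 ft³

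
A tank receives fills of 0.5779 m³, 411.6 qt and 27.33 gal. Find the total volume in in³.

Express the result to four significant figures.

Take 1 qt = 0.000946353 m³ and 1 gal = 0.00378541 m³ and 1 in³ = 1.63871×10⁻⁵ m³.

6.535×10⁴ in³

0.5779 m³ (already m³)
411.6 qt × 0.000946353 = 0.389519 m³
27.33 gal × 0.00378541 = 0.103455 m³
Sum: 0.5779 + 0.389519 + 0.103455 = 1.07087 m³
In in³: 1.07087 / 1.63871×10⁻⁵ = 65348.4 in³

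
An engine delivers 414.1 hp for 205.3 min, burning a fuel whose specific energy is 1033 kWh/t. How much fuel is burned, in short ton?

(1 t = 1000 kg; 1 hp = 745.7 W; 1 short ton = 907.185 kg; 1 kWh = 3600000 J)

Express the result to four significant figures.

414.1 hp → 308794 W
205.3 min → 12318 s
E = P × t = 308794 × 12318 = 3.80372×10⁹ J
1033 kWh/t → 3.7188×10⁶ J/kg
m = E / e_s = 3.80372×10⁹ / 3.7188×10⁶ = 1022.84 kg
In short ton: 1022.84 / 907.185 = 1.12749 short ton

1.127 short ton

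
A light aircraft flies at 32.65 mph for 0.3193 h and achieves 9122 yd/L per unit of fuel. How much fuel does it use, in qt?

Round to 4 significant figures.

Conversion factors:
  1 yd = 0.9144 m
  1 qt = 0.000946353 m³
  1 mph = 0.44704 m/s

2.125 qt

32.65 mph → 14.5959 m/s
0.3193 h → 1149.48 s
d = v × t = 14.5959 × 1149.48 = 16777.7 m
9122 yd/L → 8.34116×10⁶ m/m³
V = d / (distance per unit fuel) = 16777.7 / 8.34116×10⁶ = 0.00201143 m³
In qt: 0.00201143 / 0.000946353 = 2.12545 qt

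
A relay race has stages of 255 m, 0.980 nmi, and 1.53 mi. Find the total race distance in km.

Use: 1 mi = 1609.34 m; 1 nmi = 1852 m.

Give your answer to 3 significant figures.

255 m (already m)
0.980 nmi × 1852 = 1814.96 m
1.53 mi × 1609.34 = 2462.29 m
Sum: 255 + 1814.96 + 2462.29 = 4532.25 m
In km: 4532.25 / 1000 = 4.53225 km

4.53 km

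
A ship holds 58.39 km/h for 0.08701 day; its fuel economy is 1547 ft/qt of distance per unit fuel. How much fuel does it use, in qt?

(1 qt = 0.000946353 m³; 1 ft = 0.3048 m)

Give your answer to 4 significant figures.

58.39 km/h → 16.2194 m/s
0.08701 day → 7517.66 s
d = v × t = 16.2194 × 7517.66 = 121932 m
1547 ft/qt → 498256 m/m³
V = d / (distance per unit fuel) = 121932 / 498256 = 0.244718 m³
In qt: 0.244718 / 0.000946353 = 258.591 qt

258.6 qt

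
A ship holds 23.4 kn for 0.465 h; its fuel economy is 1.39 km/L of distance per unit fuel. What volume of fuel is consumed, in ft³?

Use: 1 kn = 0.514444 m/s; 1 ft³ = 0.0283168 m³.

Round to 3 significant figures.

0.512 ft³

23.4 kn → 12.038 m/s
0.465 h → 1674 s
d = v × t = 12.038 × 1674 = 20151.6 m
1.39 km/L → 1.39×10⁶ m/m³
V = d / (distance per unit fuel) = 20151.6 / 1.39×10⁶ = 0.0144976 m³
In ft³: 0.0144976 / 0.0283168 = 0.511979 ft³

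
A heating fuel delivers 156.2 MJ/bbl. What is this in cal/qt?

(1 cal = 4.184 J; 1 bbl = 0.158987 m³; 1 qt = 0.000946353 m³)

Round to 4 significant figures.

156.2 MJ/bbl × 1000000 J/MJ ÷ 0.158987 m³/bbl = 9.8247×10⁸ J/m³
9.8247×10⁸ J/m³ ÷ 4.184 J/cal × 0.000946353 m³/qt = 222219 cal/qt

2.222×10⁵ cal/qt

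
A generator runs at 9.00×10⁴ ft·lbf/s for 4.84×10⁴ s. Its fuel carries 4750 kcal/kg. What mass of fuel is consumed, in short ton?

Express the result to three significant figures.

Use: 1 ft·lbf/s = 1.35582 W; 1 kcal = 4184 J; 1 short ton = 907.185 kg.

0.328 short ton

9.00×10⁴ ft·lbf/s → 122024 W
E = P × t = 122024 × 48400 = 5.90596×10⁹ J
4750 kcal/kg → 1.9874×10⁷ J/kg
m = E / e_s = 5.90596×10⁹ / 1.9874×10⁷ = 297.17 kg
In short ton: 297.17 / 907.185 = 0.327574 short ton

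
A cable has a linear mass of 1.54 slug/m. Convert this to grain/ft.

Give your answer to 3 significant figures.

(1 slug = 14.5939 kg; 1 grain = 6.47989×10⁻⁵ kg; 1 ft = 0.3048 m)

1.54 slug/m × 14.5939 kg/slug = 22.4746 kg/m
22.4746 kg/m ÷ 6.47989×10⁻⁵ kg/grain × 0.3048 m/ft = 105716 grain/ft

1.06×10⁵ grain/ft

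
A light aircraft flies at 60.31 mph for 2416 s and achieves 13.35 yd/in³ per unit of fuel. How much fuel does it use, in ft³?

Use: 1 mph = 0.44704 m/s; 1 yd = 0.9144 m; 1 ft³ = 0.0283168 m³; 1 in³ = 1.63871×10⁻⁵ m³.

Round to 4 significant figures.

3.088 ft³

60.31 mph → 26.961 m/s
d = v × t = 26.961 × 2416 = 65137.8 m
13.35 yd/in³ → 744930 m/m³
V = d / (distance per unit fuel) = 65137.8 / 744930 = 0.0874415 m³
In ft³: 0.0874415 / 0.0283168 = 3.08797 ft³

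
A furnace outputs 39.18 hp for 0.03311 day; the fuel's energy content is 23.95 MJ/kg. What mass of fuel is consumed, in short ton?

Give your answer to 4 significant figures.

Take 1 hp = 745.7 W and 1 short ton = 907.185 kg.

0.003847 short ton

39.18 hp → 29216.5 W
0.03311 day → 2860.7 s
E = P × t = 29216.5 × 2860.7 = 8.35796×10⁷ J
23.95 MJ/kg → 2.395×10⁷ J/kg
m = E / e_s = 8.35796×10⁷ / 2.395×10⁷ = 3.48975 kg
In short ton: 3.48975 / 907.185 = 0.00384679 short ton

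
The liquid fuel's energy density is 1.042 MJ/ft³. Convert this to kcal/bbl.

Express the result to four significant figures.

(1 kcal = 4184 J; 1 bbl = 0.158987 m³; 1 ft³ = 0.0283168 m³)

1398 kcal/bbl

1.042 MJ/ft³ × 1000000 J/MJ ÷ 0.0283168 m³/ft³ = 3.67979×10⁷ J/m³
3.67979×10⁷ J/m³ ÷ 4184 J/kcal × 0.158987 m³/bbl = 1398.28 kcal/bbl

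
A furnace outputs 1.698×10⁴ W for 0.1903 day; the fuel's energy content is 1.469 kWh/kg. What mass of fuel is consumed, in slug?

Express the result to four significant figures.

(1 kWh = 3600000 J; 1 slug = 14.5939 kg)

0.1903 day → 16441.9 s
E = P × t = 16980 × 16441.9 = 2.79183×10⁸ J
1.469 kWh/kg → 5.2884×10⁶ J/kg
m = E / e_s = 2.79183×10⁸ / 5.2884×10⁶ = 52.7916 kg
In slug: 52.7916 / 14.5939 = 3.61737 slug

3.617 slug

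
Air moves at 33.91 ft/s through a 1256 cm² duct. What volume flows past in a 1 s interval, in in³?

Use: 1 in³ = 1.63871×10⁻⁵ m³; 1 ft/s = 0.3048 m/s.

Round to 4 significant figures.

7.922×10⁴ in³

33.91 ft/s × 0.3048 → 10.3358 m/s
1256 cm² × 0.0001 → 0.1256 m²
V = v × A × t = 10.3358 m/s × 0.1256 m² × 1 s = 1.29818 m³
1.29818 m³ ÷ (1.63871×10⁻⁵ m³/in³) = 79219.6 in³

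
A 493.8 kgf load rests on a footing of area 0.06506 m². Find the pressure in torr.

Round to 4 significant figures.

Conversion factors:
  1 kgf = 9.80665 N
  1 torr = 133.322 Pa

493.8 kgf × 9.80665 = 4842.52 N
P = F / A = 4842.52 N / 0.06506 m² = 74431.6 Pa
74431.6 Pa ÷ (133.322 Pa/torr) = 558.284 torr

558.3 torr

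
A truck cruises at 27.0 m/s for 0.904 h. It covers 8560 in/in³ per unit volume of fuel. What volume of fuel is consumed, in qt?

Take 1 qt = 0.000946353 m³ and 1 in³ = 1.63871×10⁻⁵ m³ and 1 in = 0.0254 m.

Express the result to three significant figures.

7.00 qt

0.904 h → 3254.4 s
d = v × t = 27 × 3254.4 = 87868.8 m
8560 in/in³ → 1.3268×10⁷ m/m³
V = d / (distance per unit fuel) = 87868.8 / 1.3268×10⁷ = 0.00662261 m³
In qt: 0.00662261 / 0.000946353 = 6.99803 qt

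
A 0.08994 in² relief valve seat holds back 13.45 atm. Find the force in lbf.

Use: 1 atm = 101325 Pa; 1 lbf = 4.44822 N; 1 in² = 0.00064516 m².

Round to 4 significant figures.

17.78 lbf

13.45 atm × 101325 = 1.36282×10⁶ Pa
0.08994 in² × 0.00064516 = 5.80257×10⁻⁵ m²
F = P × A = 1.36282×10⁶ Pa × 5.80257×10⁻⁵ m² = 79.0786 N
79.0786 N ÷ (4.44822 N/lbf) = 17.7776 lbf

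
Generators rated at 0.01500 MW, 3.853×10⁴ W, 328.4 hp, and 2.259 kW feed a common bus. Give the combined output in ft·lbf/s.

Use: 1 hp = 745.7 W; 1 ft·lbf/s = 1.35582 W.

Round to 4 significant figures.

2.218×10⁵ ft·lbf/s

0.01500 MW × 1000000 = 15000 W
3.853×10⁴ W (already W)
328.4 hp × 745.7 = 244888 W
2.259 kW × 1000 = 2259 W
Combined: 15000 + 38530 + 244888 + 2259 = 300677 W
In ft·lbf/s: 300677 / 1.35582 = 221768 ft·lbf/s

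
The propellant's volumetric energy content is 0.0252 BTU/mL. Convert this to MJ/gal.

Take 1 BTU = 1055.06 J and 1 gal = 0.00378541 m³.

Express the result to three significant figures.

0.101 MJ/gal

0.0252 BTU/mL × 1055.06 J/BTU ÷ 10⁻⁶ m³/mL = 2.65875×10⁷ J/m³
2.65875×10⁷ J/m³ ÷ 1000000 J/MJ × 0.00378541 m³/gal = 0.100645 MJ/gal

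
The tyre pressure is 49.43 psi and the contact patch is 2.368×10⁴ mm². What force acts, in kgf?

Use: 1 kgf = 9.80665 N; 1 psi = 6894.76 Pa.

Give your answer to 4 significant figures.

822.9 kgf

49.43 psi × 6894.76 → 340808 Pa
2.368×10⁴ mm² × 10⁻⁶ → 0.02368 m²
F = P × A = 340808 Pa × 0.02368 m² = 8070.33 N
8070.33 N ÷ (9.80665 N/kgf) = 822.945 kgf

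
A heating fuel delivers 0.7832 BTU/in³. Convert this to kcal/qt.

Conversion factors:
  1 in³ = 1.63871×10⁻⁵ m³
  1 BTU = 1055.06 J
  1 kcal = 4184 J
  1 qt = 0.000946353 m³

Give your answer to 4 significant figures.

0.7832 BTU/in³ × 1055.06 J/BTU ÷ 1.63871×10⁻⁵ m³/in³ = 5.04252×10⁷ J/m³
5.04252×10⁷ J/m³ ÷ 4184 J/kcal × 0.000946353 m³/qt = 11.4054 kcal/qt

11.41 kcal/qt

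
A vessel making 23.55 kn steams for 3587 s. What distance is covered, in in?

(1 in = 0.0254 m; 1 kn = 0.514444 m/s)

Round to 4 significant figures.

23.55 kn × 0.514444 → 12.1152 m/s
d = v × t = 12.1152 m/s × 3587 s = 43457.2 m
43457.2 m ÷ (0.0254 m/in) = 1.71091×10⁶ in

1.711×10⁶ in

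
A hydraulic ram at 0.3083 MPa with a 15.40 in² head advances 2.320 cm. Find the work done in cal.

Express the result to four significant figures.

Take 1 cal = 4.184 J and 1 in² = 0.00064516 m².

0.3083 MPa → 308300 Pa
15.40 in² → 0.00993546 m²
F = P × A = 308300 × 0.00993546 = 3063.1 N
2.320 cm → 0.0232 m
W = F × d = 3063.1 × 0.0232 = 71.0639 J
In cal: 71.0639 / 4.184 = 16.9847 cal

16.98 cal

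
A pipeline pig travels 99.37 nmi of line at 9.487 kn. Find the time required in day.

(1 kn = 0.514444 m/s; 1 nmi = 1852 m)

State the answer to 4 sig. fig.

99.37 nmi × 1852 = 184033 m
9.487 kn × 0.514444 = 4.88053 m/s
t = d / v = 184033 m / 4.88053 m/s = 37707.6 s
37707.6 s ÷ (86400 s/day) = 0.436431 day

0.4364 day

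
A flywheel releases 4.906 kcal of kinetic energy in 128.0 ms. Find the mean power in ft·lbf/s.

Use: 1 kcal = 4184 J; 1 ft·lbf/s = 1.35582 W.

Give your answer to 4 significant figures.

1.183×10⁵ ft·lbf/s

4.906 kcal × 4184 → 20526.7 J
128.0 ms × 0.001 → 0.128 s
P = E / t = 20526.7 J / 0.128 s = 160365 W
160365 W ÷ (1.35582 W/ft·lbf/s) = 118279 ft·lbf/s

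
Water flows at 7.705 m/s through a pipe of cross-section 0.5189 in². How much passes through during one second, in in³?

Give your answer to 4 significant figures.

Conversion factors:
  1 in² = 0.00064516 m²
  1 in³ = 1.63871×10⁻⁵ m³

157.4 in³

0.5189 in² × 0.00064516 = 3.34774×10⁻⁴ m²
V = v × A × t = 7.705 m/s × 3.34774×10⁻⁴ m² × 1 s = 0.00257943 m³
0.00257943 m³ ÷ (1.63871×10⁻⁵ m³/in³) = 157.406 in³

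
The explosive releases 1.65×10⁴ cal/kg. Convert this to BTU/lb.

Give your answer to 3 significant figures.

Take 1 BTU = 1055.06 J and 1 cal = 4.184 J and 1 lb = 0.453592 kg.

1.65×10⁴ cal/kg × 4.184 J/cal = 69036 J/kg
69036 J/kg ÷ 1055.06 J/BTU × 0.453592 kg/lb = 29.68 BTU/lb

29.7 BTU/lb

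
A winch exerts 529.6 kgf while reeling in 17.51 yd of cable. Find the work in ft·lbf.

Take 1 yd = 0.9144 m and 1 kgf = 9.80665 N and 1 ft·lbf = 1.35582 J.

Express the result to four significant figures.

529.6 kgf × 9.80665 = 5193.6 N
17.51 yd × 0.9144 = 16.0111 m
W = F × d = 5193.6 N × 16.0111 m = 83155.2 J
83155.2 J ÷ (1.35582 J/ft·lbf) = 61332 ft·lbf

6.133×10⁴ ft·lbf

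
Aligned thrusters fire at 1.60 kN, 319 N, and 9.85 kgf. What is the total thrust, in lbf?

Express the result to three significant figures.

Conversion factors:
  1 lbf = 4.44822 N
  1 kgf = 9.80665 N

1.60 kN × 1000 → 1600 N
319 N (already N)
9.85 kgf × 9.80665 → 96.5955 N
Combined: 1600 + 319 + 96.5955 = 2015.6 N
In lbf: 2015.6 / 4.44822 = 453.125 lbf

453 lbf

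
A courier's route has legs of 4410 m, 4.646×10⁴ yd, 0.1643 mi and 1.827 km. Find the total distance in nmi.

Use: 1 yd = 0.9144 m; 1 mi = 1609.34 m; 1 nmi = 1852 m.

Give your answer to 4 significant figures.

4410 m (already m)
4.646×10⁴ yd × 0.9144 = 42483 m
0.1643 mi × 1609.34 = 264.415 m
1.827 km × 1000 = 1827 m
Total: 4410 + 42483 + 264.415 + 1827 = 48984.4 m
In nmi: 48984.4 / 1852 = 26.4495 nmi

26.45 nmi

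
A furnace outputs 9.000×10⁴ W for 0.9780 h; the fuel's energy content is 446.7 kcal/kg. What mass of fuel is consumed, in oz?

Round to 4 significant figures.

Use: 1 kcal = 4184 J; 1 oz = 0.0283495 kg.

0.9780 h → 3520.8 s
E = P × t = 90000 × 3520.8 = 3.16872×10⁸ J
446.7 kcal/kg → 1.86899×10⁶ J/kg
m = E / e_s = 3.16872×10⁸ / 1.86899×10⁶ = 169.542 kg
In oz: 169.542 / 0.0283495 = 5980.42 oz

5980 oz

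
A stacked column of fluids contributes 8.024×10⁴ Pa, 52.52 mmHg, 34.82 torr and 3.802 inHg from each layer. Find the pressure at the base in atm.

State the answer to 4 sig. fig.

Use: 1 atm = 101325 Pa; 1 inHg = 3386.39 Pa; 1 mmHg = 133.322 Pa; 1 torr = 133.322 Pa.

8.024×10⁴ Pa (already Pa)
52.52 mmHg × 133.322 = 7002.07 Pa
34.82 torr × 133.322 = 4642.27 Pa
3.802 inHg × 3386.39 = 12875.1 Pa
Sum: 80240 + 7002.07 + 4642.27 + 12875.1 = 104759 Pa
In atm: 104759 / 101325 = 1.03389 atm

1.034 atm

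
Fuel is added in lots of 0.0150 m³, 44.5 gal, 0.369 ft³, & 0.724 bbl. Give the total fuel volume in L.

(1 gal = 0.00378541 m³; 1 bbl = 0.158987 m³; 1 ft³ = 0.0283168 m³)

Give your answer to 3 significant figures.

309 L

0.0150 m³ (already m³)
44.5 gal × 0.00378541 = 0.168451 m³
0.369 ft³ × 0.0283168 = 0.0104489 m³
0.724 bbl × 0.158987 = 0.115107 m³
Combined: 0.015 + 0.168451 + 0.0104489 + 0.115107 = 0.309007 m³
In L: 0.309007 / 0.001 = 309.007 L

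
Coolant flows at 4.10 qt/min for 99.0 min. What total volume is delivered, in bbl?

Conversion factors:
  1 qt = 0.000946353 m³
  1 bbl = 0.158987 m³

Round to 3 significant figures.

2.42 bbl

4.10 qt/min → 6.46675×10⁻⁵ m³/s
99.0 min → 5940 s
V = Q × t = 6.46675×10⁻⁵ × 5940 = 0.384125 m³
In bbl: 0.384125 / 0.158987 = 2.41608 bbl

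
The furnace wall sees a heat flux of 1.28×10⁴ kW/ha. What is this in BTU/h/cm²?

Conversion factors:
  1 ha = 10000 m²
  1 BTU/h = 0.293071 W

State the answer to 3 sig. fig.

0.437 BTU/h/cm²

1.28×10⁴ kW/ha × 1000 W/kW ÷ 10000 m²/ha = 1280 W/m²
1280 W/m² ÷ 0.293071 W/BTU/h × 0.0001 m²/cm² = 0.436754 BTU/h/cm²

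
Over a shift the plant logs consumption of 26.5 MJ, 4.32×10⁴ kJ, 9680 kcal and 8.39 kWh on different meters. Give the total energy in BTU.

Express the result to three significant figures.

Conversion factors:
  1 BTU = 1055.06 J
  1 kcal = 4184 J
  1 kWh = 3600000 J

1.33×10⁵ BTU

26.5 MJ × 1000000 = 2.65×10⁷ J
4.32×10⁴ kJ × 1000 = 4.32×10⁷ J
9680 kcal × 4184 = 4.05011×10⁷ J
8.39 kWh × 3600000 = 3.0204×10⁷ J
Combined: 2.65×10⁷ + 4.32×10⁷ + 4.05011×10⁷ + 3.0204×10⁷ = 1.40405×10⁸ J
In BTU: 1.40405×10⁸ / 1055.06 = 133078 BTU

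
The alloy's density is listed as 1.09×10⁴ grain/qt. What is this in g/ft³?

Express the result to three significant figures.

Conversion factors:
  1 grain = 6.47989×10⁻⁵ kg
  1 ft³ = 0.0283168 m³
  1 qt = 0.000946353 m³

2.11×10⁴ g/ft³

1.09×10⁴ grain/qt × 6.47989×10⁻⁵ kg/grain ÷ 0.000946353 m³/qt = 746.347 kg/m³
746.347 kg/m³ ÷ 0.001 kg/g × 0.0283168 m³/ft³ = 21134.2 g/ft³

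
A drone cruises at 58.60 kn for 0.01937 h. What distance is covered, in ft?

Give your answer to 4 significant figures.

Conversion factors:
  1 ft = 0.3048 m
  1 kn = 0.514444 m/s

6897 ft

58.60 kn × 0.514444 → 30.1464 m/s
0.01937 h × 3600 → 69.732 s
d = v × t = 30.1464 m/s × 69.732 s = 2102.17 m
2102.17 m ÷ (0.3048 m/ft) = 6896.88 ft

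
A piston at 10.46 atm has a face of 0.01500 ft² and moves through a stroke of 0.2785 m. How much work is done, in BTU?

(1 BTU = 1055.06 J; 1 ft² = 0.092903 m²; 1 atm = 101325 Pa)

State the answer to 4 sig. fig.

0.3899 BTU

10.46 atm → 1.05986×10⁶ Pa
0.01500 ft² → 0.00139354 m²
F = P × A = 1.05986×10⁶ × 0.00139354 = 1476.96 N
W = F × d = 1476.96 × 0.2785 = 411.333 J
In BTU: 411.333 / 1055.06 = 0.389867 BTU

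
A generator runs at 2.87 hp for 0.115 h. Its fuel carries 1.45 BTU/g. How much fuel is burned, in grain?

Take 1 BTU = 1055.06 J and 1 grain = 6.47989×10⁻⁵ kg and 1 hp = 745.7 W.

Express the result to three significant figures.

8940 grain

2.87 hp → 2140.16 W
0.115 h → 414 s
E = P × t = 2140.16 × 414 = 886026 J
1.45 BTU/g → 1.52984×10⁶ J/kg
m = E / e_s = 886026 / 1.52984×10⁶ = 0.579163 kg
In grain: 0.579163 / 6.47989×10⁻⁵ = 8937.85 grain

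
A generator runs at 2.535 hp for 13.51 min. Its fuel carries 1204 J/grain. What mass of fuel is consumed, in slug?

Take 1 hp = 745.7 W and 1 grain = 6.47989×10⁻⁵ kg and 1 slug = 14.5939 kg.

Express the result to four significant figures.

0.005651 slug

2.535 hp → 1890.35 W
13.51 min → 810.6 s
E = P × t = 1890.35 × 810.6 = 1.53232×10⁶ J
1204 J/grain → 1.85806×10⁷ J/kg
m = E / e_s = 1.53232×10⁶ / 1.85806×10⁷ = 0.0824688 kg
In slug: 0.0824688 / 14.5939 = 0.00565091 slug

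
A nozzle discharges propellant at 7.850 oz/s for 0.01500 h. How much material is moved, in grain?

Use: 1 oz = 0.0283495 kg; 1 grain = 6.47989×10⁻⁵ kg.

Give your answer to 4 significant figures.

1.855×10⁵ grain

7.850 oz/s → 0.222544 kg/s
0.01500 h → 54 s
m = ṁ × t = 0.222544 × 54 = 12.0174 kg
In grain: 12.0174 / 6.47989×10⁻⁵ = 185457 grain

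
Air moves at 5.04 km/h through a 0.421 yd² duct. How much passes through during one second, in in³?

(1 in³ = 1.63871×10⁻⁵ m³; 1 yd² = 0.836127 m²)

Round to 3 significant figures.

3.01×10⁴ in³

5.04 km/h × (1/3.6) → 1.4 m/s
0.421 yd² × 0.836127 → 0.352009 m²
V = v × A × t = 1.4 m/s × 0.352009 m² × 1 s = 0.492813 m³
0.492813 m³ ÷ (1.63871×10⁻⁵ m³/in³) = 30073.2 in³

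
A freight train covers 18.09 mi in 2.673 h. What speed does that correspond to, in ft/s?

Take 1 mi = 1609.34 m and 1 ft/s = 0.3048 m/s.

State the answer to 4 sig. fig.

9.926 ft/s

18.09 mi × 1609.34 → 29113 m
2.673 h × 3600 → 9622.8 s
v = d / t = 29113 m / 9622.8 s = 3.02542 m/s
3.02542 m/s ÷ (0.3048 m/s/ft/s) = 9.92592 ft/s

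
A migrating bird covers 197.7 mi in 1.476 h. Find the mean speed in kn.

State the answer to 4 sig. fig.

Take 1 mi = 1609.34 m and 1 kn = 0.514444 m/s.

116.4 kn

197.7 mi × 1609.34 = 318167 m
1.476 h × 3600 = 5313.6 s
v = d / t = 318167 m / 5313.6 s = 59.8779 m/s
59.8779 m/s ÷ (0.514444 m/s/kn) = 116.393 kn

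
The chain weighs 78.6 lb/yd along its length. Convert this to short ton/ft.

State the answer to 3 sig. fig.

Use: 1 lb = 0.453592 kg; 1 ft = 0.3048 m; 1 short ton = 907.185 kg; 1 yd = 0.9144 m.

0.0131 short ton/ft

78.6 lb/yd × 0.453592 kg/lb ÷ 0.9144 m/yd = 38.9899 kg/m
38.9899 kg/m ÷ 907.185 kg/short ton × 0.3048 m/ft = 0.0131 short ton/ft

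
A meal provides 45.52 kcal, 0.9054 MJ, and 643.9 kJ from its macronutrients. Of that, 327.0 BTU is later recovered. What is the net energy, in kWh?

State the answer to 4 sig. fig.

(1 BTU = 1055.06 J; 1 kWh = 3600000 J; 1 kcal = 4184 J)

0.3874 kWh

45.52 kcal × 4184 → 190456 J
0.9054 MJ × 1000000 → 905400 J
643.9 kJ × 1000 → 643900 J
327.0 BTU × 1055.06 → 345005 J
Result: 190456 + 905400 + 643900 − 345005 = 1.39475×10⁶ J
In kWh: 1.39475×10⁶ / 3600000 = 0.387431 kWh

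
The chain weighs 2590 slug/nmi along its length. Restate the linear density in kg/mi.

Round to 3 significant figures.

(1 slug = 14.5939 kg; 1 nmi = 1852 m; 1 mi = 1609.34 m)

2590 slug/nmi × 14.5939 kg/slug ÷ 1852 m/nmi = 20.4094 kg/m
20.4094 kg/m × 1609.34 m/mi = 32845.7 kg/mi

3.28×10⁴ kg/mi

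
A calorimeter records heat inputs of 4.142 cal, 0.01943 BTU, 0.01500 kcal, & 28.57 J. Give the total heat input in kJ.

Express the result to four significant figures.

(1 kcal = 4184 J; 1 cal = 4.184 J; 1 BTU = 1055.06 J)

4.142 cal × 4.184 → 17.3301 J
0.01943 BTU × 1055.06 → 20.4998 J
0.01500 kcal × 4184 → 62.76 J
28.57 J (already J)
Combined: 17.3301 + 20.4998 + 62.76 + 28.57 = 129.16 J
In kJ: 129.16 / 1000 = 0.12916 kJ

0.1292 kJ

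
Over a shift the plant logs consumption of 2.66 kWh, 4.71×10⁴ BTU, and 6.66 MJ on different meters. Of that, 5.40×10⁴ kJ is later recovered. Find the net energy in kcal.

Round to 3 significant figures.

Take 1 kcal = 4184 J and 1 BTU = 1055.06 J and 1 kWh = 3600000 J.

2.66 kWh × 3600000 → 9.576×10⁶ J
4.71×10⁴ BTU × 1055.06 → 4.96933×10⁷ J
6.66 MJ × 1000000 → 6.66×10⁶ J
5.40×10⁴ kJ × 1000 → 5.4×10⁷ J
Result: 9.576×10⁶ + 4.96933×10⁷ + 6.66×10⁶ − 5.4×10⁷ = 1.19293×10⁷ J
In kcal: 1.19293×10⁷ / 4184 = 2851.17 kcal

2850 kcal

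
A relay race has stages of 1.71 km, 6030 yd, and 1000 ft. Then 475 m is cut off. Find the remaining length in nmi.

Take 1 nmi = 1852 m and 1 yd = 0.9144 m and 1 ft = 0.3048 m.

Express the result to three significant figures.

1.71 km × 1000 = 1710 m
6030 yd × 0.9144 = 5513.83 m
1000 ft × 0.3048 = 304.8 m
475 m (already m)
Net: 1710 + 5513.83 + 304.8 − 475 = 7053.63 m
In nmi: 7053.63 / 1852 = 3.80866 nmi

3.81 nmi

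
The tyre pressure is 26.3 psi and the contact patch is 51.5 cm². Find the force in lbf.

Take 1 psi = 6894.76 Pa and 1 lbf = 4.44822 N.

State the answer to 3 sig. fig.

210 lbf

26.3 psi × 6894.76 → 181332 Pa
51.5 cm² × 0.0001 → 0.00515 m²
F = P × A = 181332 Pa × 0.00515 m² = 933.86 N
933.86 N ÷ (4.44822 N/lbf) = 209.94 lbf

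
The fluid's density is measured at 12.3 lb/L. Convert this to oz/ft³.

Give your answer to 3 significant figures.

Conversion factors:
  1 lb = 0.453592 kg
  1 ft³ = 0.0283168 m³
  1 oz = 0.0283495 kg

12.3 lb/L × 0.453592 kg/lb ÷ 0.001 m³/L = 5579.18 kg/m³
5579.18 kg/m³ ÷ 0.0283495 kg/oz × 0.0283168 m³/ft³ = 5572.74 oz/ft³

5570 oz/ft³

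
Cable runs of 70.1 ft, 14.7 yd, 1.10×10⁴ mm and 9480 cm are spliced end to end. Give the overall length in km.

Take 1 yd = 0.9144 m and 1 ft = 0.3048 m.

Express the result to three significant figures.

70.1 ft × 0.3048 = 21.3665 m
14.7 yd × 0.9144 = 13.4417 m
1.10×10⁴ mm × 0.001 = 11 m
9480 cm × 0.01 = 94.8 m
Total: 21.3665 + 13.4417 + 11 + 94.8 = 140.608 m
In km: 140.608 / 1000 = 0.140608 km

0.141 km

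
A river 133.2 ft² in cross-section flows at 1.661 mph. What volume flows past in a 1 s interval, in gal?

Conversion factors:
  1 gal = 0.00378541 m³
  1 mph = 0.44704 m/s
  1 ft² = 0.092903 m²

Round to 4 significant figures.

1.661 mph × 0.44704 → 0.742533 m/s
133.2 ft² × 0.092903 → 12.3747 m²
V = v × A × t = 0.742533 m/s × 12.3747 m² × 1 s = 9.18862 m³
9.18862 m³ ÷ (0.00378541 m³/gal) = 2427.38 gal

2427 gal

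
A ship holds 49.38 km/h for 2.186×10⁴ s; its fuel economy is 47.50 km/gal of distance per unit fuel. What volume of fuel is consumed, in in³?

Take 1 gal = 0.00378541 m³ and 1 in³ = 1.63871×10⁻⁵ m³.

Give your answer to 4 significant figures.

49.38 km/h → 13.7167 m/s
d = v × t = 13.7167 × 21860 = 299847 m
47.50 km/gal → 1.25482×10⁷ m/m³
V = d / (distance per unit fuel) = 299847 / 1.25482×10⁷ = 0.0238956 m³
In in³: 0.0238956 / 1.63871×10⁻⁵ = 1458.2 in³

1458 in³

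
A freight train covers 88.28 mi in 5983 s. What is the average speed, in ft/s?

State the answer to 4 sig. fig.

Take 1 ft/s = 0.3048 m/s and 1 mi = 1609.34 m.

88.28 mi × 1609.34 → 142073 m
v = d / t = 142073 m / 5983 s = 23.7461 m/s
23.7461 m/s ÷ (0.3048 m/s/ft/s) = 77.9072 ft/s

77.91 ft/s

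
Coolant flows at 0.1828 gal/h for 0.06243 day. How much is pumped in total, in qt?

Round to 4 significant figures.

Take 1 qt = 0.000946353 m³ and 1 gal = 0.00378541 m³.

1.096 qt

0.1828 gal/h → 1.92215×10⁻⁷ m³/s
0.06243 day → 5393.95 s
V = Q × t = 1.92215×10⁻⁷ × 5393.95 = 0.0010368 m³
In qt: 0.0010368 / 0.000946353 = 1.09557 qt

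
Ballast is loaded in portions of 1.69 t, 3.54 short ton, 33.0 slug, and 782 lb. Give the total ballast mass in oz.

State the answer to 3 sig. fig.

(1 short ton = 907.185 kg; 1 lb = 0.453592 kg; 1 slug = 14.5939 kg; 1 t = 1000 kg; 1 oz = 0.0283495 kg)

2.02×10⁵ oz

1.69 t × 1000 = 1690 kg
3.54 short ton × 907.185 = 3211.43 kg
33.0 slug × 14.5939 = 481.599 kg
782 lb × 0.453592 = 354.709 kg
Combined: 1690 + 3211.43 + 481.599 + 354.709 = 5737.74 kg
In oz: 5737.74 / 0.0283495 = 202393 oz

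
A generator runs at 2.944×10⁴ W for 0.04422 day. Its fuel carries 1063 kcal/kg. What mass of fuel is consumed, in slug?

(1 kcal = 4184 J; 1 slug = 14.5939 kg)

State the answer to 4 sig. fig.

1.733 slug

0.04422 day → 3820.61 s
E = P × t = 29440 × 3820.61 = 1.12479×10⁸ J
1063 kcal/kg → 4.44759×10⁶ J/kg
m = E / e_s = 1.12479×10⁸ / 4.44759×10⁶ = 25.2899 kg
In slug: 25.2899 / 14.5939 = 1.73291 slug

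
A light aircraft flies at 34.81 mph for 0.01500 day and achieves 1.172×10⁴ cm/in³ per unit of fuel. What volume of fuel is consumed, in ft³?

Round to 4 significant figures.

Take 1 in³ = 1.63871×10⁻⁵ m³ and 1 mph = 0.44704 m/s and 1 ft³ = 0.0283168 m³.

0.09958 ft³

34.81 mph → 15.5615 m/s
0.01500 day → 1296 s
d = v × t = 15.5615 × 1296 = 20167.7 m
1.172×10⁴ cm/in³ → 7.15197×10⁶ m/m³
V = d / (distance per unit fuel) = 20167.7 / 7.15197×10⁶ = 0.00281988 m³
In ft³: 0.00281988 / 0.0283168 = 0.0995833 ft³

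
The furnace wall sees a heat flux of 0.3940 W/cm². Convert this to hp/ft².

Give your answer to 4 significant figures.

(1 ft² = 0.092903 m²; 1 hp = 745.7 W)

0.4909 hp/ft²

0.3940 W/cm² ÷ 0.0001 m²/cm² = 3940 W/m²
3940 W/m² ÷ 745.7 W/hp × 0.092903 m²/ft² = 0.490865 hp/ft²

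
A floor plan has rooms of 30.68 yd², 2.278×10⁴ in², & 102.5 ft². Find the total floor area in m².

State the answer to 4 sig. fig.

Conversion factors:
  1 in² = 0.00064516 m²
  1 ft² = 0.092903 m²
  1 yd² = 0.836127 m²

49.87 m²

30.68 yd² × 0.836127 = 25.6524 m²
2.278×10⁴ in² × 0.00064516 = 14.6967 m²
102.5 ft² × 0.092903 = 9.52256 m²
Total: 25.6524 + 14.6967 + 9.52256 = 49.8717 m²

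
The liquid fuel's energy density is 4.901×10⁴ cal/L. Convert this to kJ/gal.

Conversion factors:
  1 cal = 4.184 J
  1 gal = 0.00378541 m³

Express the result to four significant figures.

776.2 kJ/gal

4.901×10⁴ cal/L × 4.184 J/cal ÷ 0.001 m³/L = 2.05058×10⁸ J/m³
2.05058×10⁸ J/m³ ÷ 1000 J/kJ × 0.00378541 m³/gal = 776.229 kJ/gal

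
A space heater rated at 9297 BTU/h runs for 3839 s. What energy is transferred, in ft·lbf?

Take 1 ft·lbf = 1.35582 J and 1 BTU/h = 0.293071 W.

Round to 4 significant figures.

7.715×10⁶ ft·lbf

9297 BTU/h × 0.293071 → 2724.68 W
E = P × t = 2724.68 W × 3839 s = 1.046×10⁷ J
1.046×10⁷ J ÷ (1.35582 J/ft·lbf) = 7.71489×10⁶ ft·lbf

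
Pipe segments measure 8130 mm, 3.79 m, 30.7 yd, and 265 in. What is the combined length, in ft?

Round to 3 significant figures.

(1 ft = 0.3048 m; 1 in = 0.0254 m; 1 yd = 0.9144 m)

153 ft

8130 mm × 0.001 = 8.13 m
3.79 m (already m)
30.7 yd × 0.9144 = 28.0721 m
265 in × 0.0254 = 6.731 m
Combined: 8.13 + 3.79 + 28.0721 + 6.731 = 46.7231 m
In ft: 46.7231 / 0.3048 = 153.291 ft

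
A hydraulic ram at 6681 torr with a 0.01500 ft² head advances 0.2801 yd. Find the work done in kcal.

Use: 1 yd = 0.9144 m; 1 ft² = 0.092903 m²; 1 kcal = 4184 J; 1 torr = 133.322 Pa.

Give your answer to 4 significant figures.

0.07598 kcal

6681 torr → 890724 Pa
0.01500 ft² → 0.00139354 m²
F = P × A = 890724 × 0.00139354 = 1241.26 N
0.2801 yd → 0.256123 m
W = F × d = 1241.26 × 0.256123 = 317.915 J
In kcal: 317.915 / 4184 = 0.0759835 kcal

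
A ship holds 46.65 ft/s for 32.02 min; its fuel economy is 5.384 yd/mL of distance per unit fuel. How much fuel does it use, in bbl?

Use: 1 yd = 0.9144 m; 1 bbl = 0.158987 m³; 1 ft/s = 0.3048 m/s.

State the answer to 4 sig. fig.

46.65 ft/s → 14.2189 m/s
32.02 min → 1921.2 s
d = v × t = 14.2189 × 1921.2 = 27317.4 m
5.384 yd/mL → 4.92313×10⁶ m/m³
V = d / (distance per unit fuel) = 27317.4 / 4.92313×10⁶ = 0.00554879 m³
In bbl: 0.00554879 / 0.158987 = 0.0349009 bbl

0.03490 bbl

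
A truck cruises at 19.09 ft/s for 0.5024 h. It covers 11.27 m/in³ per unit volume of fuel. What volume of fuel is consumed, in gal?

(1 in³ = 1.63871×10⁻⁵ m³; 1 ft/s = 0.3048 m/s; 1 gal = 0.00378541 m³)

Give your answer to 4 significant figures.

4.042 gal

19.09 ft/s → 5.81863 m/s
0.5024 h → 1808.64 s
d = v × t = 5.81863 × 1808.64 = 10523.8 m
11.27 m/in³ → 687736 m/m³
V = d / (distance per unit fuel) = 10523.8 / 687736 = 0.0153021 m³
In gal: 0.0153021 / 0.00378541 = 4.04239 gal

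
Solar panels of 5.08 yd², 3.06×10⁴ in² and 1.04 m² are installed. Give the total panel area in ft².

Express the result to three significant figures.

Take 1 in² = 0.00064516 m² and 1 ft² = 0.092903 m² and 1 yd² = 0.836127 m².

269 ft²

5.08 yd² × 0.836127 = 4.24753 m²
3.06×10⁴ in² × 0.00064516 = 19.7419 m²
1.04 m² (already m²)
Sum: 4.24753 + 19.7419 + 1.04 = 25.0294 m²
In ft²: 25.0294 / 0.092903 = 269.414 ft²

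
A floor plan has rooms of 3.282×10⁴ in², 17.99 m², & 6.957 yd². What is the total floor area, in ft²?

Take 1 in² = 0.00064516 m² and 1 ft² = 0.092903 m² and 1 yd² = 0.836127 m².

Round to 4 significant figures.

484.2 ft²

3.282×10⁴ in² × 0.00064516 = 21.1742 m²
17.99 m² (already m²)
6.957 yd² × 0.836127 = 5.81694 m²
Sum: 21.1742 + 17.99 + 5.81694 = 44.9811 m²
In ft²: 44.9811 / 0.092903 = 484.173 ft²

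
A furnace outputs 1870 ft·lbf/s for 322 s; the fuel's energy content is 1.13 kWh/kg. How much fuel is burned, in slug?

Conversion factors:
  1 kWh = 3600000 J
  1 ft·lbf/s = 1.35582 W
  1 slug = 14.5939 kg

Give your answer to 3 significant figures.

0.0138 slug

1870 ft·lbf/s → 2535.38 W
E = P × t = 2535.38 × 322 = 816392 J
1.13 kWh/kg → 4.068×10⁶ J/kg
m = E / e_s = 816392 / 4.068×10⁶ = 0.200686 kg
In slug: 0.200686 / 14.5939 = 0.0137514 slug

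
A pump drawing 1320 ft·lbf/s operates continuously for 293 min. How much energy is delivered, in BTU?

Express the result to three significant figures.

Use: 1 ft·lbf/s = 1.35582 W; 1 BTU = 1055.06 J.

2.98×10⁴ BTU

1320 ft·lbf/s × 1.35582 = 1789.68 W
293 min × 60 = 17580 s
E = P × t = 1789.68 W × 17580 s = 3.14626×10⁷ J
3.14626×10⁷ J ÷ (1055.06 J/BTU) = 29820.7 BTU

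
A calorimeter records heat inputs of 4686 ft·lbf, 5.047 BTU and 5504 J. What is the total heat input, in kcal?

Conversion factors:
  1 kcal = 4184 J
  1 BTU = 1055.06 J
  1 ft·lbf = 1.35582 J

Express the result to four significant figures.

4.107 kcal

4686 ft·lbf × 1.35582 = 6353.37 J
5.047 BTU × 1055.06 = 5324.89 J
5504 J (already J)
Combined: 6353.37 + 5324.89 + 5504 = 17182.3 J
In kcal: 17182.3 / 4184 = 4.10667 kcal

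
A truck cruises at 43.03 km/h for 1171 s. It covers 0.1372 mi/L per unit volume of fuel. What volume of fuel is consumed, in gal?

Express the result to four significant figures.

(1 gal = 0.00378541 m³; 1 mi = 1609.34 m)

43.03 km/h → 11.9528 m/s
d = v × t = 11.9528 × 1171 = 13996.7 m
0.1372 mi/L → 220801 m/m³
V = d / (distance per unit fuel) = 13996.7 / 220801 = 0.0633906 m³
In gal: 0.0633906 / 0.00378541 = 16.746 gal

16.75 gal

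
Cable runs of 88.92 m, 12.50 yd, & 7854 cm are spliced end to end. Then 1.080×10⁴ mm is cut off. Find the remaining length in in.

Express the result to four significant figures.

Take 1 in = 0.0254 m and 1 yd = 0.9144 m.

6618 in

88.92 m (already m)
12.50 yd × 0.9144 → 11.43 m
7854 cm × 0.01 → 78.54 m
1.080×10⁴ mm × 0.001 → 10.8 m
Sum: 88.92 + 11.43 + 78.54 − 10.8 = 168.09 m
In in: 168.09 / 0.0254 = 6617.72 in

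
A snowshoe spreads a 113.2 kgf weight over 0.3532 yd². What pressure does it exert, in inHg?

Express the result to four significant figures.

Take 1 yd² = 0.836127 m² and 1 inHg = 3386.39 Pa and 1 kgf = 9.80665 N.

113.2 kgf × 9.80665 = 1110.11 N
0.3532 yd² × 0.836127 = 0.29532 m²
P = F / A = 1110.11 N / 0.29532 m² = 3759.01 Pa
3759.01 Pa ÷ (3386.39 Pa/inHg) = 1.11003 inHg

1.110 inHg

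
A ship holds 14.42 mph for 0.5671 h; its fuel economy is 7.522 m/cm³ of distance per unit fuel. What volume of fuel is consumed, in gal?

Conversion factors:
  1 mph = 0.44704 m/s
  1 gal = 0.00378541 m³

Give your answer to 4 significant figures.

14.42 mph → 6.44632 m/s
0.5671 h → 2041.56 s
d = v × t = 6.44632 × 2041.56 = 13160.5 m
7.522 m/cm³ → 7.522×10⁶ m/m³
V = d / (distance per unit fuel) = 13160.5 / 7.522×10⁶ = 0.0017496 m³
In gal: 0.0017496 / 0.00378541 = 0.462196 gal

0.4622 gal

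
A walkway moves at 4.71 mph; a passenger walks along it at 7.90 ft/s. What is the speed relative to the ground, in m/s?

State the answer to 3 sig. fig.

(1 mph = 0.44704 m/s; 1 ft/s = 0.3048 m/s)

4.51 m/s

4.71 mph × 0.44704 = 2.10556 m/s
7.90 ft/s × 0.3048 = 2.40792 m/s
Sum: 2.10556 + 2.40792 = 4.51348 m/s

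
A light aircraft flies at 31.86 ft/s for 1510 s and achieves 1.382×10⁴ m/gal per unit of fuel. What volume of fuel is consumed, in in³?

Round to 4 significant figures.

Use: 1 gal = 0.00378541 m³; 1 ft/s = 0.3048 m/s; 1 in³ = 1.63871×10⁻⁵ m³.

31.86 ft/s → 9.71093 m/s
d = v × t = 9.71093 × 1510 = 14663.5 m
1.382×10⁴ m/gal → 3.65086×10⁶ m/m³
V = d / (distance per unit fuel) = 14663.5 / 3.65086×10⁶ = 0.00401645 m³
In in³: 0.00401645 / 1.63871×10⁻⁵ = 245.098 in³

245.1 in³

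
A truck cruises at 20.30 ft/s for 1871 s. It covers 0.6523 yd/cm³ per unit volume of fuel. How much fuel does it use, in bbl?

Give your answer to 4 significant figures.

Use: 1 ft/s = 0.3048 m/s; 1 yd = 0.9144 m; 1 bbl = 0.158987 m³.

20.30 ft/s → 6.18744 m/s
d = v × t = 6.18744 × 1871 = 11576.7 m
0.6523 yd/cm³ → 596463 m/m³
V = d / (distance per unit fuel) = 11576.7 / 596463 = 0.0194089 m³
In bbl: 0.0194089 / 0.158987 = 0.122079 bbl

0.1221 bbl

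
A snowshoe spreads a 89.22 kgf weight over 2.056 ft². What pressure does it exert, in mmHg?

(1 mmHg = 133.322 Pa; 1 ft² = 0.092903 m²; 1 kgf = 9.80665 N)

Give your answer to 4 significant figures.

89.22 kgf × 9.80665 → 874.949 N
2.056 ft² × 0.092903 → 0.191009 m²
P = F / A = 874.949 N / 0.191009 m² = 4580.67 Pa
4580.67 Pa ÷ (133.322 Pa/mmHg) = 34.3579 mmHg

34.36 mmHg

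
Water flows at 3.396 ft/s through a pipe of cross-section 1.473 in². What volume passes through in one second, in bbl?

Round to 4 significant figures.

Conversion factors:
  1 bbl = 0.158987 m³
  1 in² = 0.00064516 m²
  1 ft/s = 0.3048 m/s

3.396 ft/s × 0.3048 → 1.0351 m/s
1.473 in² × 0.00064516 → 9.50321×10⁻⁴ m²
V = v × A × t = 1.0351 m/s × 9.50321×10⁻⁴ m² × 1 s = 9.83677×10⁻⁴ m³
9.83677×10⁻⁴ m³ ÷ (0.158987 m³/bbl) = 0.00618715 bbl

0.006187 bbl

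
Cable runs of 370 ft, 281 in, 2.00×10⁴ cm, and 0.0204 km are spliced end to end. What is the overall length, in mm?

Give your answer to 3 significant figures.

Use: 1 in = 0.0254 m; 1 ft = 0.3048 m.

3.40×10⁵ mm

370 ft × 0.3048 = 112.776 m
281 in × 0.0254 = 7.1374 m
2.00×10⁴ cm × 0.01 = 200 m
0.0204 km × 1000 = 20.4 m
Total: 112.776 + 7.1374 + 200 + 20.4 = 340.313 m
In mm: 340.313 / 0.001 = 340313 mm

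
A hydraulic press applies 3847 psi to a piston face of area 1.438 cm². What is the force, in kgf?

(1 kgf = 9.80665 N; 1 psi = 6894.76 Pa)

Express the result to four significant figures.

3847 psi × 6894.76 = 2.65241×10⁷ Pa
1.438 cm² × 0.0001 = 1.438×10⁻⁴ m²
F = P × A = 2.65241×10⁷ Pa × 1.438×10⁻⁴ m² = 3814.17 N
3814.17 N ÷ (9.80665 N/kgf) = 388.937 kgf

388.9 kgf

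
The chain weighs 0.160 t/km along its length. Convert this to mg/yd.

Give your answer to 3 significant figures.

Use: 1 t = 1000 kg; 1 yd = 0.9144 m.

1.46×10⁵ mg/yd

0.160 t/km × 1000 kg/t ÷ 1000 m/km = 0.16 kg/m
0.16 kg/m ÷ 10⁻⁶ kg/mg × 0.9144 m/yd = 146304 mg/yd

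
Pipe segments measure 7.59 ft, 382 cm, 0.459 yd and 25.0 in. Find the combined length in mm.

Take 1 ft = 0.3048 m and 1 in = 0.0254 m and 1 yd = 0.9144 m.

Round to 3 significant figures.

7.59 ft × 0.3048 = 2.31343 m
382 cm × 0.01 = 3.82 m
0.459 yd × 0.9144 = 0.41971 m
25.0 in × 0.0254 = 0.635 m
Sum: 2.31343 + 3.82 + 0.41971 + 0.635 = 7.18814 m
In mm: 7.18814 / 0.001 = 7188.14 mm

7190 mm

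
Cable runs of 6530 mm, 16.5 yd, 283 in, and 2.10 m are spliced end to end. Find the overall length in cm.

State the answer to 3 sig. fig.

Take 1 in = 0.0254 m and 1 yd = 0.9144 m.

6530 mm × 0.001 = 6.53 m
16.5 yd × 0.9144 = 15.0876 m
283 in × 0.0254 = 7.1882 m
2.10 m (already m)
Total: 6.53 + 15.0876 + 7.1882 + 2.1 = 30.9058 m
In cm: 30.9058 / 0.01 = 3090.58 cm

3090 cm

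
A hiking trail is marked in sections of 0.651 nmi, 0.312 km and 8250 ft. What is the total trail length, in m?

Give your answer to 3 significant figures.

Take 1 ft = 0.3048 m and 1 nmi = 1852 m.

4030 m

0.651 nmi × 1852 = 1205.65 m
0.312 km × 1000 = 312 m
8250 ft × 0.3048 = 2514.6 m
Combined: 1205.65 + 312 + 2514.6 = 4032.25 m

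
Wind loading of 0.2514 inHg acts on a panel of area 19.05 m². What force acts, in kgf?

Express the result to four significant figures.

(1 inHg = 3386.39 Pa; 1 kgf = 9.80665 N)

1654 kgf

0.2514 inHg × 3386.39 = 851.338 Pa
F = P × A = 851.338 Pa × 19.05 m² = 16218 N
16218 N ÷ (9.80665 N/kgf) = 1653.78 kgf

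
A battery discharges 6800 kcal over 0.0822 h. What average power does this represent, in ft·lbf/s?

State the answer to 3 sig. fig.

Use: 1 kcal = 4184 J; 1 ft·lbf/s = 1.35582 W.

7.09×10⁴ ft·lbf/s

6800 kcal × 4184 = 2.84512×10⁷ J
0.0822 h × 3600 = 295.92 s
P = E / t = 2.84512×10⁷ J / 295.92 s = 96144.9 W
96144.9 W ÷ (1.35582 W/ft·lbf/s) = 70912.7 ft·lbf/s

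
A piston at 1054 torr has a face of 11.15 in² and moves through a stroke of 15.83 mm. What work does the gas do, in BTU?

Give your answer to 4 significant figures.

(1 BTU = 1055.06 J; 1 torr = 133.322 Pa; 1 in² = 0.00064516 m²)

0.01517 BTU

1054 torr → 140521 Pa
11.15 in² → 0.00719353 m²
F = P × A = 140521 × 0.00719353 = 1010.84 N
15.83 mm → 0.01583 m
W = F × d = 1010.84 × 0.01583 = 16.0016 J
In BTU: 16.0016 / 1055.06 = 0.0151665 BTU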